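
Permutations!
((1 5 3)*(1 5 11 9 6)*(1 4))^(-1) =(1 4 6 9 11)(3 5)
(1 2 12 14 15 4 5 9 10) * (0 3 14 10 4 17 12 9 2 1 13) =(0 3 14 15 17 12 10 13)(2 9 4 5) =[3, 1, 9, 14, 5, 2, 6, 7, 8, 4, 13, 11, 10, 0, 15, 17, 16, 12]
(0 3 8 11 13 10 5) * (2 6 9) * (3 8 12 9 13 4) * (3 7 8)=(0 3 12 9 2 6 13 10 5)(4 7 8 11)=[3, 1, 6, 12, 7, 0, 13, 8, 11, 2, 5, 4, 9, 10]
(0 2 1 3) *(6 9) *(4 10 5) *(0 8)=(0 2 1 3 8)(4 10 5)(6 9)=[2, 3, 1, 8, 10, 4, 9, 7, 0, 6, 5]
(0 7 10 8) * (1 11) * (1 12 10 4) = (0 7 4 1 11 12 10 8) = [7, 11, 2, 3, 1, 5, 6, 4, 0, 9, 8, 12, 10]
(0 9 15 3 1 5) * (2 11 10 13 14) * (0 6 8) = [9, 5, 11, 1, 4, 6, 8, 7, 0, 15, 13, 10, 12, 14, 2, 3] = (0 9 15 3 1 5 6 8)(2 11 10 13 14)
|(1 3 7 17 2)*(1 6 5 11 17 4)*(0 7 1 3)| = 5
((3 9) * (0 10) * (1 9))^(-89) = (0 10)(1 9 3)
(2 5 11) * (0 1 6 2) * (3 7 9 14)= [1, 6, 5, 7, 4, 11, 2, 9, 8, 14, 10, 0, 12, 13, 3]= (0 1 6 2 5 11)(3 7 9 14)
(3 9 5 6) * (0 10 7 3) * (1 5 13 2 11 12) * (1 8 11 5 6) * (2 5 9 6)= [10, 2, 9, 6, 4, 1, 0, 3, 11, 13, 7, 12, 8, 5]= (0 10 7 3 6)(1 2 9 13 5)(8 11 12)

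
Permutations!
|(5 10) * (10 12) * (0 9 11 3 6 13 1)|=21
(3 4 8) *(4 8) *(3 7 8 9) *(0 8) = (0 8 7)(3 9) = [8, 1, 2, 9, 4, 5, 6, 0, 7, 3]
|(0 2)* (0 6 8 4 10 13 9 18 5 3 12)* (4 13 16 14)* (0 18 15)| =28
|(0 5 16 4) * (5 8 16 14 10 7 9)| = |(0 8 16 4)(5 14 10 7 9)| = 20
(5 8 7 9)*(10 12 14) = (5 8 7 9)(10 12 14) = [0, 1, 2, 3, 4, 8, 6, 9, 7, 5, 12, 11, 14, 13, 10]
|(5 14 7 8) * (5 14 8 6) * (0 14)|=|(0 14 7 6 5 8)|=6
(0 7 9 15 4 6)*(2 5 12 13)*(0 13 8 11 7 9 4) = (0 9 15)(2 5 12 8 11 7 4 6 13) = [9, 1, 5, 3, 6, 12, 13, 4, 11, 15, 10, 7, 8, 2, 14, 0]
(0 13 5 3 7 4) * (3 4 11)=(0 13 5 4)(3 7 11)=[13, 1, 2, 7, 0, 4, 6, 11, 8, 9, 10, 3, 12, 5]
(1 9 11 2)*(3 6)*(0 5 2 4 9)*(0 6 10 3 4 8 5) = (1 6 4 9 11 8 5 2)(3 10) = [0, 6, 1, 10, 9, 2, 4, 7, 5, 11, 3, 8]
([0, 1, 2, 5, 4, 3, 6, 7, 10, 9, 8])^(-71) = [0, 1, 2, 5, 4, 3, 6, 7, 10, 9, 8]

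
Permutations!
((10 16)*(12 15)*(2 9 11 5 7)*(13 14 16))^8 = (16)(2 5 9 7 11)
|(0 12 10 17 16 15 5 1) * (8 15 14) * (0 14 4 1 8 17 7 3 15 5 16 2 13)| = |(0 12 10 7 3 15 16 4 1 14 17 2 13)(5 8)| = 26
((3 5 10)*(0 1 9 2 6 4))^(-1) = ((0 1 9 2 6 4)(3 5 10))^(-1) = (0 4 6 2 9 1)(3 10 5)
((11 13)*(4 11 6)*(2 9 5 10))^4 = (13)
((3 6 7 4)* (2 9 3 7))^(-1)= (2 6 3 9)(4 7)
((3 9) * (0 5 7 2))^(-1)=((0 5 7 2)(3 9))^(-1)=(0 2 7 5)(3 9)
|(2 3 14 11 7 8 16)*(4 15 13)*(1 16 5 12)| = 30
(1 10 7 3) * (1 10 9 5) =(1 9 5)(3 10 7) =[0, 9, 2, 10, 4, 1, 6, 3, 8, 5, 7]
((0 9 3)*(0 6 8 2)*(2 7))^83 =(0 2 7 8 6 3 9)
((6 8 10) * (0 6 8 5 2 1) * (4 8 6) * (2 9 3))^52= (0 8 6 9 2)(1 4 10 5 3)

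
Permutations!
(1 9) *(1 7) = [0, 9, 2, 3, 4, 5, 6, 1, 8, 7] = (1 9 7)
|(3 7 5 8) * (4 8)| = |(3 7 5 4 8)| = 5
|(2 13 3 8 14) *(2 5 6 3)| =|(2 13)(3 8 14 5 6)| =10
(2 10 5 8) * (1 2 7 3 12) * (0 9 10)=(0 9 10 5 8 7 3 12 1 2)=[9, 2, 0, 12, 4, 8, 6, 3, 7, 10, 5, 11, 1]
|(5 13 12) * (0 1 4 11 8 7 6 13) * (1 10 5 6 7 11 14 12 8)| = |(0 10 5)(1 4 14 12 6 13 8 11)| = 24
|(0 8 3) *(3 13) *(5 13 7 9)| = 7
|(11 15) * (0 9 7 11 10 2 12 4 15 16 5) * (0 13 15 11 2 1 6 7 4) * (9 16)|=33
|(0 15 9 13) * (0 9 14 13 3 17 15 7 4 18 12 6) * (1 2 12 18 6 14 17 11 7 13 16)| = |(18)(0 13 9 3 11 7 4 6)(1 2 12 14 16)(15 17)| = 40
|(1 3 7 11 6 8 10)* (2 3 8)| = |(1 8 10)(2 3 7 11 6)| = 15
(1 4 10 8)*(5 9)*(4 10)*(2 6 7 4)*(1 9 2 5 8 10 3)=[0, 3, 6, 1, 5, 2, 7, 4, 9, 8, 10]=(10)(1 3)(2 6 7 4 5)(8 9)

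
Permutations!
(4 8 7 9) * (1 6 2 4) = (1 6 2 4 8 7 9) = [0, 6, 4, 3, 8, 5, 2, 9, 7, 1]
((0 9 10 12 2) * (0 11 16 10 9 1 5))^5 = ((0 1 5)(2 11 16 10 12))^5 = (16)(0 5 1)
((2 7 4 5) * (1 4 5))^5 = ((1 4)(2 7 5))^5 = (1 4)(2 5 7)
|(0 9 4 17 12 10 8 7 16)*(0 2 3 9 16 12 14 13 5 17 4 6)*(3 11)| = 28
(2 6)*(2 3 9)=(2 6 3 9)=[0, 1, 6, 9, 4, 5, 3, 7, 8, 2]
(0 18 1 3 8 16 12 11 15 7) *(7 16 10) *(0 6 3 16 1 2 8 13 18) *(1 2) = (1 16 12 11 15 2 8 10 7 6 3 13 18) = [0, 16, 8, 13, 4, 5, 3, 6, 10, 9, 7, 15, 11, 18, 14, 2, 12, 17, 1]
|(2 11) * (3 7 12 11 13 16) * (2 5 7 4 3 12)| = |(2 13 16 12 11 5 7)(3 4)| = 14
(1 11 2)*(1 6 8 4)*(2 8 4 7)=(1 11 8 7 2 6 4)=[0, 11, 6, 3, 1, 5, 4, 2, 7, 9, 10, 8]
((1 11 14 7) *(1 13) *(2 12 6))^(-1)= (1 13 7 14 11)(2 6 12)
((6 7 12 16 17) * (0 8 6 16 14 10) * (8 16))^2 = (0 17 6 12 10 16 8 7 14)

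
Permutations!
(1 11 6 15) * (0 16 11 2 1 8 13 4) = (0 16 11 6 15 8 13 4)(1 2) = [16, 2, 1, 3, 0, 5, 15, 7, 13, 9, 10, 6, 12, 4, 14, 8, 11]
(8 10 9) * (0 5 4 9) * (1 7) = [5, 7, 2, 3, 9, 4, 6, 1, 10, 8, 0] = (0 5 4 9 8 10)(1 7)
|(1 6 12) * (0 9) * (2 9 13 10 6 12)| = |(0 13 10 6 2 9)(1 12)| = 6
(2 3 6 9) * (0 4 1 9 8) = (0 4 1 9 2 3 6 8) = [4, 9, 3, 6, 1, 5, 8, 7, 0, 2]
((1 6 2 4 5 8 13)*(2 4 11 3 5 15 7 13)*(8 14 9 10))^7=(1 6 4 15 7 13)(2 8 10 9 14 5 3 11)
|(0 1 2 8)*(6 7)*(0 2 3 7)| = 10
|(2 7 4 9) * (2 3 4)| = 6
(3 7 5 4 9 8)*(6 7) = (3 6 7 5 4 9 8) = [0, 1, 2, 6, 9, 4, 7, 5, 3, 8]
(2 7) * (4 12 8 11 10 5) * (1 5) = (1 5 4 12 8 11 10)(2 7) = [0, 5, 7, 3, 12, 4, 6, 2, 11, 9, 1, 10, 8]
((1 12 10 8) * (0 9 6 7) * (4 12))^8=((0 9 6 7)(1 4 12 10 8))^8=(1 10 4 8 12)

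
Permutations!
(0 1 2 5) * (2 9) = (0 1 9 2 5) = [1, 9, 5, 3, 4, 0, 6, 7, 8, 2]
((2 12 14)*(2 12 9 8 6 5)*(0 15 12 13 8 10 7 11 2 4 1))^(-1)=(0 1 4 5 6 8 13 14 12 15)(2 11 7 10 9)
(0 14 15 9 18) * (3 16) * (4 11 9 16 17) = [14, 1, 2, 17, 11, 5, 6, 7, 8, 18, 10, 9, 12, 13, 15, 16, 3, 4, 0] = (0 14 15 16 3 17 4 11 9 18)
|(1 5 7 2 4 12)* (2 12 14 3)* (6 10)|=4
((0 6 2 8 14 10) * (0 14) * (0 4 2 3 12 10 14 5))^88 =((14)(0 6 3 12 10 5)(2 8 4))^88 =(14)(0 10 3)(2 8 4)(5 12 6)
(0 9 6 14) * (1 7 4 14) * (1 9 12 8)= (0 12 8 1 7 4 14)(6 9)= [12, 7, 2, 3, 14, 5, 9, 4, 1, 6, 10, 11, 8, 13, 0]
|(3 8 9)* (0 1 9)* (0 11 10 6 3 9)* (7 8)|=6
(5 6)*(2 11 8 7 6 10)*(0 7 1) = (0 7 6 5 10 2 11 8 1) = [7, 0, 11, 3, 4, 10, 5, 6, 1, 9, 2, 8]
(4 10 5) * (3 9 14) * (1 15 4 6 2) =(1 15 4 10 5 6 2)(3 9 14) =[0, 15, 1, 9, 10, 6, 2, 7, 8, 14, 5, 11, 12, 13, 3, 4]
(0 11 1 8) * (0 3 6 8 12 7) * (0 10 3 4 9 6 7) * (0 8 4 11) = (1 12 8 11)(3 7 10)(4 9 6) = [0, 12, 2, 7, 9, 5, 4, 10, 11, 6, 3, 1, 8]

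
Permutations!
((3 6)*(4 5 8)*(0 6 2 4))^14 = (8)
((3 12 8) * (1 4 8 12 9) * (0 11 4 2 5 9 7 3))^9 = (12)(0 11 4 8)(1 2 5 9)(3 7)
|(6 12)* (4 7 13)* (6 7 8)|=6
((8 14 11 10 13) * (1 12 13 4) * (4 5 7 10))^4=((1 12 13 8 14 11 4)(5 7 10))^4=(1 14 12 11 13 4 8)(5 7 10)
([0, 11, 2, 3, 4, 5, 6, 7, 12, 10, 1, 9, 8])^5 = (1 11 9 10)(8 12)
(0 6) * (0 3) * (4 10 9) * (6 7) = (0 7 6 3)(4 10 9) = [7, 1, 2, 0, 10, 5, 3, 6, 8, 4, 9]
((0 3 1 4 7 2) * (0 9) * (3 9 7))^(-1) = (0 9)(1 3 4)(2 7) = ((0 9)(1 4 3)(2 7))^(-1)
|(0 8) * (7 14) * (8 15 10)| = 4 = |(0 15 10 8)(7 14)|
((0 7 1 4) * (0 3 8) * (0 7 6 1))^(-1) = ((0 6 1 4 3 8 7))^(-1) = (0 7 8 3 4 1 6)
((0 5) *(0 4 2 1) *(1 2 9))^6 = ((0 5 4 9 1))^6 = (0 5 4 9 1)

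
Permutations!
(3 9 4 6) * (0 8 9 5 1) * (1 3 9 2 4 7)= [8, 0, 4, 5, 6, 3, 9, 1, 2, 7]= (0 8 2 4 6 9 7 1)(3 5)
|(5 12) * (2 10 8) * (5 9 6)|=12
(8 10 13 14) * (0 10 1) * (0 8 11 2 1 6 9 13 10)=(1 8 6 9 13 14 11 2)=[0, 8, 1, 3, 4, 5, 9, 7, 6, 13, 10, 2, 12, 14, 11]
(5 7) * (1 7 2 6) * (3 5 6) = (1 7 6)(2 3 5) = [0, 7, 3, 5, 4, 2, 1, 6]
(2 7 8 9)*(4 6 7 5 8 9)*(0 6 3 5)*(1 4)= (0 6 7 9 2)(1 4 3 5 8)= [6, 4, 0, 5, 3, 8, 7, 9, 1, 2]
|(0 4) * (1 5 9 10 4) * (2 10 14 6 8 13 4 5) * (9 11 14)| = 11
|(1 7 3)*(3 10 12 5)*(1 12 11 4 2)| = 6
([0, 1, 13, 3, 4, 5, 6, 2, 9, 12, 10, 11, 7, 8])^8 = (2 8 12)(7 13 9)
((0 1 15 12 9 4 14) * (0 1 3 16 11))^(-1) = (0 11 16 3)(1 14 4 9 12 15)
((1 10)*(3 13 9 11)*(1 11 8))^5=(1 9 3 10 8 13 11)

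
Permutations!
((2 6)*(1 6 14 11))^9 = ((1 6 2 14 11))^9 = (1 11 14 2 6)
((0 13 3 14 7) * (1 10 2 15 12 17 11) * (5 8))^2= ((0 13 3 14 7)(1 10 2 15 12 17 11)(5 8))^2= (0 3 7 13 14)(1 2 12 11 10 15 17)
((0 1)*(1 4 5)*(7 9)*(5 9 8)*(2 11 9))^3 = (0 11 8)(1 2 7)(4 9 5)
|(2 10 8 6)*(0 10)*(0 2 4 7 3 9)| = |(0 10 8 6 4 7 3 9)| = 8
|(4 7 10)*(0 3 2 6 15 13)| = 6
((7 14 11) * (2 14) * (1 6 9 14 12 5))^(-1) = (1 5 12 2 7 11 14 9 6)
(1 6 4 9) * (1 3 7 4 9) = (1 6 9 3 7 4) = [0, 6, 2, 7, 1, 5, 9, 4, 8, 3]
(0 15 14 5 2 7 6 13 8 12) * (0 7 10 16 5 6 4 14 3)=(0 15 3)(2 10 16 5)(4 14 6 13 8 12 7)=[15, 1, 10, 0, 14, 2, 13, 4, 12, 9, 16, 11, 7, 8, 6, 3, 5]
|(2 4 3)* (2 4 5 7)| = |(2 5 7)(3 4)| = 6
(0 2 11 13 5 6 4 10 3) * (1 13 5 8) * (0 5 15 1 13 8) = [2, 8, 11, 5, 10, 6, 4, 7, 13, 9, 3, 15, 12, 0, 14, 1] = (0 2 11 15 1 8 13)(3 5 6 4 10)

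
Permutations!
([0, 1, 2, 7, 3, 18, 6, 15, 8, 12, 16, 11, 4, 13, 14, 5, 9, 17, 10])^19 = (3 4 12 9 16 10 18 5 15 7)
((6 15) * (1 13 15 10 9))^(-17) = ((1 13 15 6 10 9))^(-17) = (1 13 15 6 10 9)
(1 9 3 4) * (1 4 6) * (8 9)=(1 8 9 3 6)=[0, 8, 2, 6, 4, 5, 1, 7, 9, 3]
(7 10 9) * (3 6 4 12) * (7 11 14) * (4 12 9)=(3 6 12)(4 9 11 14 7 10)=[0, 1, 2, 6, 9, 5, 12, 10, 8, 11, 4, 14, 3, 13, 7]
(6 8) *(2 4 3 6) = [0, 1, 4, 6, 3, 5, 8, 7, 2] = (2 4 3 6 8)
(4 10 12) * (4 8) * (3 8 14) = (3 8 4 10 12 14) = [0, 1, 2, 8, 10, 5, 6, 7, 4, 9, 12, 11, 14, 13, 3]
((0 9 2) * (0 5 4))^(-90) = (9) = ((0 9 2 5 4))^(-90)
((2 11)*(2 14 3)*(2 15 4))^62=(2 14 15)(3 4 11)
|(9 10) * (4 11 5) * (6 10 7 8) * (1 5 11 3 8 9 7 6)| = 20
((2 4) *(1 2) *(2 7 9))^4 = ((1 7 9 2 4))^4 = (1 4 2 9 7)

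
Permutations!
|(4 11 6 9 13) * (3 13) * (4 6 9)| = 6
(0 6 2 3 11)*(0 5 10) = (0 6 2 3 11 5 10) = [6, 1, 3, 11, 4, 10, 2, 7, 8, 9, 0, 5]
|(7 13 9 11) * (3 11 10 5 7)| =10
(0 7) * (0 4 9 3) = (0 7 4 9 3) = [7, 1, 2, 0, 9, 5, 6, 4, 8, 3]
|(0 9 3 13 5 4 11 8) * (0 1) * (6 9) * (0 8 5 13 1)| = 6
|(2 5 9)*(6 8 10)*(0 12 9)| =|(0 12 9 2 5)(6 8 10)| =15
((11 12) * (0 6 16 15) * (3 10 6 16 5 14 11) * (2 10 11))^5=(0 15 16)(3 12 11)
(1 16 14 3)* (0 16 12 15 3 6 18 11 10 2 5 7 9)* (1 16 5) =(0 5 7 9)(1 12 15 3 16 14 6 18 11 10 2) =[5, 12, 1, 16, 4, 7, 18, 9, 8, 0, 2, 10, 15, 13, 6, 3, 14, 17, 11]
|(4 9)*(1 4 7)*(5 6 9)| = 6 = |(1 4 5 6 9 7)|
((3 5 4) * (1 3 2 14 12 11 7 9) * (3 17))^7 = ((1 17 3 5 4 2 14 12 11 7 9))^7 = (1 12 5 9 14 3 7 2 17 11 4)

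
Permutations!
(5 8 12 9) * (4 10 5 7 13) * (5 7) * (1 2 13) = (1 2 13 4 10 7)(5 8 12 9) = [0, 2, 13, 3, 10, 8, 6, 1, 12, 5, 7, 11, 9, 4]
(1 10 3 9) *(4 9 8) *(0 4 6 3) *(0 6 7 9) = (0 4)(1 10 6 3 8 7 9) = [4, 10, 2, 8, 0, 5, 3, 9, 7, 1, 6]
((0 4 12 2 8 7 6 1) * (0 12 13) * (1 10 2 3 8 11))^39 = (13)(1 8 10)(2 12 7)(3 6 11)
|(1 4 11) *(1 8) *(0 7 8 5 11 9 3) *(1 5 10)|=10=|(0 7 8 5 11 10 1 4 9 3)|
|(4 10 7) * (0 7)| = |(0 7 4 10)| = 4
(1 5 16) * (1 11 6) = [0, 5, 2, 3, 4, 16, 1, 7, 8, 9, 10, 6, 12, 13, 14, 15, 11] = (1 5 16 11 6)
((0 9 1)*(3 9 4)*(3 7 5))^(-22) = (0 1 9 3 5 7 4)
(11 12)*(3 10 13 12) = (3 10 13 12 11) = [0, 1, 2, 10, 4, 5, 6, 7, 8, 9, 13, 3, 11, 12]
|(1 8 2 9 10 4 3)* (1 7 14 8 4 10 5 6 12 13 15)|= 13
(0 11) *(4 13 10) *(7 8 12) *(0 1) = (0 11 1)(4 13 10)(7 8 12) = [11, 0, 2, 3, 13, 5, 6, 8, 12, 9, 4, 1, 7, 10]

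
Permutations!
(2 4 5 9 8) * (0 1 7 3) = [1, 7, 4, 0, 5, 9, 6, 3, 2, 8] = (0 1 7 3)(2 4 5 9 8)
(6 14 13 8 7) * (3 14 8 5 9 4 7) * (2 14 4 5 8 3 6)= (2 14 13 8 6 3 4 7)(5 9)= [0, 1, 14, 4, 7, 9, 3, 2, 6, 5, 10, 11, 12, 8, 13]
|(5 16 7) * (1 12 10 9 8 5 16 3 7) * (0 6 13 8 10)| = |(0 6 13 8 5 3 7 16 1 12)(9 10)| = 10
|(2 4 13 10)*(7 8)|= 4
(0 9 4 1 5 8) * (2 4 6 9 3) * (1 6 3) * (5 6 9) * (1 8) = (0 8)(1 6 5)(2 4 9 3) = [8, 6, 4, 2, 9, 1, 5, 7, 0, 3]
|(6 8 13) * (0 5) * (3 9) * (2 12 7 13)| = 6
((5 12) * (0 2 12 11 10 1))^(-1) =(0 1 10 11 5 12 2) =((0 2 12 5 11 10 1))^(-1)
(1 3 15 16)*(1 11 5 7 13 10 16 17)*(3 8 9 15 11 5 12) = (1 8 9 15 17)(3 11 12)(5 7 13 10 16) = [0, 8, 2, 11, 4, 7, 6, 13, 9, 15, 16, 12, 3, 10, 14, 17, 5, 1]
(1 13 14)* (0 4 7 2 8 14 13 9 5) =(0 4 7 2 8 14 1 9 5) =[4, 9, 8, 3, 7, 0, 6, 2, 14, 5, 10, 11, 12, 13, 1]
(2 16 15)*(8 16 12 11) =(2 12 11 8 16 15) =[0, 1, 12, 3, 4, 5, 6, 7, 16, 9, 10, 8, 11, 13, 14, 2, 15]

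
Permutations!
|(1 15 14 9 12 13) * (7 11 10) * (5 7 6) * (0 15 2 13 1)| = |(0 15 14 9 12 1 2 13)(5 7 11 10 6)| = 40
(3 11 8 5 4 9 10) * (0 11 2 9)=(0 11 8 5 4)(2 9 10 3)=[11, 1, 9, 2, 0, 4, 6, 7, 5, 10, 3, 8]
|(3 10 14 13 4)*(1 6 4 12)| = 8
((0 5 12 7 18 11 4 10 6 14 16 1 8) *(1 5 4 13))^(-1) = ((0 4 10 6 14 16 5 12 7 18 11 13 1 8))^(-1) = (0 8 1 13 11 18 7 12 5 16 14 6 10 4)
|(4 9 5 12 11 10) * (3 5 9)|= |(3 5 12 11 10 4)|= 6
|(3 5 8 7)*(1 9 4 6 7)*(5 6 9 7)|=6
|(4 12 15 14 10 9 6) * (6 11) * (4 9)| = 15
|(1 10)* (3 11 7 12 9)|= |(1 10)(3 11 7 12 9)|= 10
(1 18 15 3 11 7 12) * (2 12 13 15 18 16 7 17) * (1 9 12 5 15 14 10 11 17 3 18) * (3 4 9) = (1 16 7 13 14 10 11 4 9 12 3 17 2 5 15 18) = [0, 16, 5, 17, 9, 15, 6, 13, 8, 12, 11, 4, 3, 14, 10, 18, 7, 2, 1]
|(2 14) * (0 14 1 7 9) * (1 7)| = 5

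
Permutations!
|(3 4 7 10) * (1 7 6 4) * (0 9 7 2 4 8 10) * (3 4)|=12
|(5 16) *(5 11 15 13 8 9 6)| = 8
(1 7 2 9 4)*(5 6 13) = (1 7 2 9 4)(5 6 13) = [0, 7, 9, 3, 1, 6, 13, 2, 8, 4, 10, 11, 12, 5]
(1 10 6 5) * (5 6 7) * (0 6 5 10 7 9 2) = (0 6 5 1 7 10 9 2) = [6, 7, 0, 3, 4, 1, 5, 10, 8, 2, 9]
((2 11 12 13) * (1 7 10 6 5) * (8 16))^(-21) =((1 7 10 6 5)(2 11 12 13)(8 16))^(-21) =(1 5 6 10 7)(2 13 12 11)(8 16)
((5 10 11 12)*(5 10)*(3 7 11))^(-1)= (3 10 12 11 7)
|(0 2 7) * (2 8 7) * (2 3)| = |(0 8 7)(2 3)| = 6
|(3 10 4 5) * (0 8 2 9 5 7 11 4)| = 21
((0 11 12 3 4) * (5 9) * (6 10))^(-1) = ((0 11 12 3 4)(5 9)(6 10))^(-1) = (0 4 3 12 11)(5 9)(6 10)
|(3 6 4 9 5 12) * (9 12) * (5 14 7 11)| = 20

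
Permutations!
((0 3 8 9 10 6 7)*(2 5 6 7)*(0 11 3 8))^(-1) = ((0 8 9 10 7 11 3)(2 5 6))^(-1) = (0 3 11 7 10 9 8)(2 6 5)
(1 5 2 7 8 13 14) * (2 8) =(1 5 8 13 14)(2 7) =[0, 5, 7, 3, 4, 8, 6, 2, 13, 9, 10, 11, 12, 14, 1]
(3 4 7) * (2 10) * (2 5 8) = (2 10 5 8)(3 4 7) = [0, 1, 10, 4, 7, 8, 6, 3, 2, 9, 5]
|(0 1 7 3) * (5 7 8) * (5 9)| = |(0 1 8 9 5 7 3)| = 7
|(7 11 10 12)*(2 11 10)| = 6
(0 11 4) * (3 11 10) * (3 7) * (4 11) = [10, 1, 2, 4, 0, 5, 6, 3, 8, 9, 7, 11] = (11)(0 10 7 3 4)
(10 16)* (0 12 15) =[12, 1, 2, 3, 4, 5, 6, 7, 8, 9, 16, 11, 15, 13, 14, 0, 10] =(0 12 15)(10 16)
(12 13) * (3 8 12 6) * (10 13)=(3 8 12 10 13 6)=[0, 1, 2, 8, 4, 5, 3, 7, 12, 9, 13, 11, 10, 6]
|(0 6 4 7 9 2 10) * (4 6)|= 6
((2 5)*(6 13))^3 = ((2 5)(6 13))^3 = (2 5)(6 13)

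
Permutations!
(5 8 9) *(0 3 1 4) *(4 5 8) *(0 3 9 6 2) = (0 9 8 6 2)(1 5 4 3) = [9, 5, 0, 1, 3, 4, 2, 7, 6, 8]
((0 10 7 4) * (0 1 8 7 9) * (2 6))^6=((0 10 9)(1 8 7 4)(2 6))^6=(10)(1 7)(4 8)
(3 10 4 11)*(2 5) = (2 5)(3 10 4 11) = [0, 1, 5, 10, 11, 2, 6, 7, 8, 9, 4, 3]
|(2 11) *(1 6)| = |(1 6)(2 11)| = 2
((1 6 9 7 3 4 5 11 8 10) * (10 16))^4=(1 3 8 6 4 16 9 5 10 7 11)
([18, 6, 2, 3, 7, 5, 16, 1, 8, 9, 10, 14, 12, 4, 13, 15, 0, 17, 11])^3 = [14, 0, 2, 3, 6, 5, 18, 16, 8, 9, 10, 4, 12, 1, 7, 15, 11, 17, 13]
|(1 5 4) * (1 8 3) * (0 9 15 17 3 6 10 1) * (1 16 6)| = 60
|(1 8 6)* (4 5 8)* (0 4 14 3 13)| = |(0 4 5 8 6 1 14 3 13)| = 9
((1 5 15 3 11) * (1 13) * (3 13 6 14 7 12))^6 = ((1 5 15 13)(3 11 6 14 7 12))^6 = (1 15)(5 13)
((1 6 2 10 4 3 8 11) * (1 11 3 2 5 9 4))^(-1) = ((11)(1 6 5 9 4 2 10)(3 8))^(-1) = (11)(1 10 2 4 9 5 6)(3 8)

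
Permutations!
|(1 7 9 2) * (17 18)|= |(1 7 9 2)(17 18)|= 4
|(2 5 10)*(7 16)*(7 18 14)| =|(2 5 10)(7 16 18 14)| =12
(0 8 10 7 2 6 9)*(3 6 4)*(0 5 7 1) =(0 8 10 1)(2 4 3 6 9 5 7) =[8, 0, 4, 6, 3, 7, 9, 2, 10, 5, 1]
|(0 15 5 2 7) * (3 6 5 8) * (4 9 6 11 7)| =30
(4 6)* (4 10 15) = (4 6 10 15) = [0, 1, 2, 3, 6, 5, 10, 7, 8, 9, 15, 11, 12, 13, 14, 4]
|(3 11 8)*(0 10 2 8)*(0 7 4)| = 8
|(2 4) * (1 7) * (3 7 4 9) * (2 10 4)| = 10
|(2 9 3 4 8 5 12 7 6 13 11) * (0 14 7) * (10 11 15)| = 15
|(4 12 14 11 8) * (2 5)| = 10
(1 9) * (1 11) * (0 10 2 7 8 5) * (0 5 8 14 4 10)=(1 9 11)(2 7 14 4 10)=[0, 9, 7, 3, 10, 5, 6, 14, 8, 11, 2, 1, 12, 13, 4]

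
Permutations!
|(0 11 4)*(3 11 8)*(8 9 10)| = 7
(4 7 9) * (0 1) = (0 1)(4 7 9) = [1, 0, 2, 3, 7, 5, 6, 9, 8, 4]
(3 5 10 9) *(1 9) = (1 9 3 5 10) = [0, 9, 2, 5, 4, 10, 6, 7, 8, 3, 1]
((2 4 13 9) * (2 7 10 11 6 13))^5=(2 4)(6 11 10 7 9 13)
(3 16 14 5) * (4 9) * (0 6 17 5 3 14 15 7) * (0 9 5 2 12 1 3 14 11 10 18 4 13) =[6, 3, 12, 16, 5, 11, 17, 9, 8, 13, 18, 10, 1, 0, 14, 7, 15, 2, 4] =(0 6 17 2 12 1 3 16 15 7 9 13)(4 5 11 10 18)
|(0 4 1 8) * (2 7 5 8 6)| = 8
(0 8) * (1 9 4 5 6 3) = (0 8)(1 9 4 5 6 3) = [8, 9, 2, 1, 5, 6, 3, 7, 0, 4]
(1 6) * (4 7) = (1 6)(4 7) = [0, 6, 2, 3, 7, 5, 1, 4]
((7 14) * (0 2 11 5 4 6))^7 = (0 2 11 5 4 6)(7 14) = ((0 2 11 5 4 6)(7 14))^7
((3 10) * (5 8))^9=(3 10)(5 8)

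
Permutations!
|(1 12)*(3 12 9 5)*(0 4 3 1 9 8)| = 8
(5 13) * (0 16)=(0 16)(5 13)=[16, 1, 2, 3, 4, 13, 6, 7, 8, 9, 10, 11, 12, 5, 14, 15, 0]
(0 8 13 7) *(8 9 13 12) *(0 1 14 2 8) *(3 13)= (0 9 3 13 7 1 14 2 8 12)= [9, 14, 8, 13, 4, 5, 6, 1, 12, 3, 10, 11, 0, 7, 2]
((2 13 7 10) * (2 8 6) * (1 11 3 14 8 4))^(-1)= (1 4 10 7 13 2 6 8 14 3 11)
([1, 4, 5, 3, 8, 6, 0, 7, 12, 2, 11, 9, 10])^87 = (0 6 5 2 9 11 10 12 8 4 1)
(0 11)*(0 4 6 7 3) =[11, 1, 2, 0, 6, 5, 7, 3, 8, 9, 10, 4] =(0 11 4 6 7 3)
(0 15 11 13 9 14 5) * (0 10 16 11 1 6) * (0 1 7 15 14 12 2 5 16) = (0 14 16 11 13 9 12 2 5 10)(1 6)(7 15) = [14, 6, 5, 3, 4, 10, 1, 15, 8, 12, 0, 13, 2, 9, 16, 7, 11]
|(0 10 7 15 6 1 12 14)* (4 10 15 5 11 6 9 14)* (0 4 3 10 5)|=|(0 15 9 14 4 5 11 6 1 12 3 10 7)|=13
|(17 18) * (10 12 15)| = 6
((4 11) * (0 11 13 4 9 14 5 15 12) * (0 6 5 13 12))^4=((0 11 9 14 13 4 12 6 5 15))^4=(0 13 5 9 12)(4 15 14 6 11)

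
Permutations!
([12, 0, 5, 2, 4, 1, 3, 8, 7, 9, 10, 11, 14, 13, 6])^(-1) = (0 1 5 2 3 6 14 12)(7 8)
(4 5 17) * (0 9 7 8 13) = (0 9 7 8 13)(4 5 17) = [9, 1, 2, 3, 5, 17, 6, 8, 13, 7, 10, 11, 12, 0, 14, 15, 16, 4]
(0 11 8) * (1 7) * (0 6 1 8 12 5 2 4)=[11, 7, 4, 3, 0, 2, 1, 8, 6, 9, 10, 12, 5]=(0 11 12 5 2 4)(1 7 8 6)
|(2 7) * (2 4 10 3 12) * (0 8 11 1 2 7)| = |(0 8 11 1 2)(3 12 7 4 10)| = 5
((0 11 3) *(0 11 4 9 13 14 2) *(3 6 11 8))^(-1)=(0 2 14 13 9 4)(3 8)(6 11)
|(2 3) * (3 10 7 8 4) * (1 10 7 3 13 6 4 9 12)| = |(1 10 3 2 7 8 9 12)(4 13 6)| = 24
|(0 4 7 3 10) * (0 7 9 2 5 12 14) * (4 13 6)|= 9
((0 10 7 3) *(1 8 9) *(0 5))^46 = (0 10 7 3 5)(1 8 9)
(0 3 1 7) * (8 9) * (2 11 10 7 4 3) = (0 2 11 10 7)(1 4 3)(8 9) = [2, 4, 11, 1, 3, 5, 6, 0, 9, 8, 7, 10]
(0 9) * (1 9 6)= (0 6 1 9)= [6, 9, 2, 3, 4, 5, 1, 7, 8, 0]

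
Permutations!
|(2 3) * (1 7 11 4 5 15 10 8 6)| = 18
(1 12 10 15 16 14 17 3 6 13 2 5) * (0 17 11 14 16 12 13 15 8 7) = (0 17 3 6 15 12 10 8 7)(1 13 2 5)(11 14) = [17, 13, 5, 6, 4, 1, 15, 0, 7, 9, 8, 14, 10, 2, 11, 12, 16, 3]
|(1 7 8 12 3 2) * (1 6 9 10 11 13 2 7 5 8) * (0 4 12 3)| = 30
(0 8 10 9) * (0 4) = (0 8 10 9 4) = [8, 1, 2, 3, 0, 5, 6, 7, 10, 4, 9]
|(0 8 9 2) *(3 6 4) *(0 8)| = 3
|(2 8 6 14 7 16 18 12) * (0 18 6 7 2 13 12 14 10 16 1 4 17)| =18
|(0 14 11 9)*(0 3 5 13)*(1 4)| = 14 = |(0 14 11 9 3 5 13)(1 4)|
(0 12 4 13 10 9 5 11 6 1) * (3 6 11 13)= (0 12 4 3 6 1)(5 13 10 9)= [12, 0, 2, 6, 3, 13, 1, 7, 8, 5, 9, 11, 4, 10]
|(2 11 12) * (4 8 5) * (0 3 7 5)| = 6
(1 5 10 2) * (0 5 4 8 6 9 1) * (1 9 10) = (0 5 1 4 8 6 10 2) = [5, 4, 0, 3, 8, 1, 10, 7, 6, 9, 2]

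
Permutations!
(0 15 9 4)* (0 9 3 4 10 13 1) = [15, 0, 2, 4, 9, 5, 6, 7, 8, 10, 13, 11, 12, 1, 14, 3] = (0 15 3 4 9 10 13 1)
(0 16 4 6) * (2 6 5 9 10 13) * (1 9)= [16, 9, 6, 3, 5, 1, 0, 7, 8, 10, 13, 11, 12, 2, 14, 15, 4]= (0 16 4 5 1 9 10 13 2 6)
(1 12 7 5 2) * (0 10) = (0 10)(1 12 7 5 2) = [10, 12, 1, 3, 4, 2, 6, 5, 8, 9, 0, 11, 7]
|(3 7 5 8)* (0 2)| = |(0 2)(3 7 5 8)| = 4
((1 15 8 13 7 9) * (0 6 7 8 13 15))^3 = ((0 6 7 9 1)(8 15 13))^3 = (15)(0 9 6 1 7)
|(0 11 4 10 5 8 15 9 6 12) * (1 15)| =11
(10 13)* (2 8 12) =(2 8 12)(10 13) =[0, 1, 8, 3, 4, 5, 6, 7, 12, 9, 13, 11, 2, 10]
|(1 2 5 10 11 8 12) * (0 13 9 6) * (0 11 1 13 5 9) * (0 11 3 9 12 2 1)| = |(0 5 10)(2 12 13 11 8)(3 9 6)| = 15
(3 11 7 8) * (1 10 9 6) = (1 10 9 6)(3 11 7 8) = [0, 10, 2, 11, 4, 5, 1, 8, 3, 6, 9, 7]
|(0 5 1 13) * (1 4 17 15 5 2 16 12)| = 12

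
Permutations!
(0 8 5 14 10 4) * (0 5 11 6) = (0 8 11 6)(4 5 14 10) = [8, 1, 2, 3, 5, 14, 0, 7, 11, 9, 4, 6, 12, 13, 10]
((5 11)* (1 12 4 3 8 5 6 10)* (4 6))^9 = ((1 12 6 10)(3 8 5 11 4))^9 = (1 12 6 10)(3 4 11 5 8)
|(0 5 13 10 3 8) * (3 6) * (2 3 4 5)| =20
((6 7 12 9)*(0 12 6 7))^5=((0 12 9 7 6))^5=(12)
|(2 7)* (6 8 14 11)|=|(2 7)(6 8 14 11)|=4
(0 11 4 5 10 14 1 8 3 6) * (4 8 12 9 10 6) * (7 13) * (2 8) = (0 11 2 8 3 4 5 6)(1 12 9 10 14)(7 13) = [11, 12, 8, 4, 5, 6, 0, 13, 3, 10, 14, 2, 9, 7, 1]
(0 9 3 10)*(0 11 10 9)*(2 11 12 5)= (2 11 10 12 5)(3 9)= [0, 1, 11, 9, 4, 2, 6, 7, 8, 3, 12, 10, 5]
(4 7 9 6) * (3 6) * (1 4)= [0, 4, 2, 6, 7, 5, 1, 9, 8, 3]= (1 4 7 9 3 6)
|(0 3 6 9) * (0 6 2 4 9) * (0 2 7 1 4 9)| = 15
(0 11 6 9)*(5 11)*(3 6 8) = [5, 1, 2, 6, 4, 11, 9, 7, 3, 0, 10, 8] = (0 5 11 8 3 6 9)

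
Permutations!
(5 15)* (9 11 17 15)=(5 9 11 17 15)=[0, 1, 2, 3, 4, 9, 6, 7, 8, 11, 10, 17, 12, 13, 14, 5, 16, 15]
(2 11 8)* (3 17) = (2 11 8)(3 17) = [0, 1, 11, 17, 4, 5, 6, 7, 2, 9, 10, 8, 12, 13, 14, 15, 16, 3]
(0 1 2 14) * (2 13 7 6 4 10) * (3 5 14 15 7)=[1, 13, 15, 5, 10, 14, 4, 6, 8, 9, 2, 11, 12, 3, 0, 7]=(0 1 13 3 5 14)(2 15 7 6 4 10)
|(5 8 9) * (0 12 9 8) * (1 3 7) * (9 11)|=15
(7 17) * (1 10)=(1 10)(7 17)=[0, 10, 2, 3, 4, 5, 6, 17, 8, 9, 1, 11, 12, 13, 14, 15, 16, 7]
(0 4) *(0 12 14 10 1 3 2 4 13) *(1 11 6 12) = [13, 3, 4, 2, 1, 5, 12, 7, 8, 9, 11, 6, 14, 0, 10] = (0 13)(1 3 2 4)(6 12 14 10 11)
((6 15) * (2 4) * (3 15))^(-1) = ((2 4)(3 15 6))^(-1) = (2 4)(3 6 15)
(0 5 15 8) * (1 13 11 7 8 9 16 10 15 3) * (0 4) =(0 5 3 1 13 11 7 8 4)(9 16 10 15) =[5, 13, 2, 1, 0, 3, 6, 8, 4, 16, 15, 7, 12, 11, 14, 9, 10]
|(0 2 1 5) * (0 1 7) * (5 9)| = |(0 2 7)(1 9 5)| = 3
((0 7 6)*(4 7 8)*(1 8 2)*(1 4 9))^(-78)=((0 2 4 7 6)(1 8 9))^(-78)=(9)(0 4 6 2 7)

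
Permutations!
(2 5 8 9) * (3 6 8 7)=(2 5 7 3 6 8 9)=[0, 1, 5, 6, 4, 7, 8, 3, 9, 2]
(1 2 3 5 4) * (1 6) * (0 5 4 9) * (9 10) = [5, 2, 3, 4, 6, 10, 1, 7, 8, 0, 9] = (0 5 10 9)(1 2 3 4 6)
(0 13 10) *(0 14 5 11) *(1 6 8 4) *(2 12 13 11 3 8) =(0 11)(1 6 2 12 13 10 14 5 3 8 4) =[11, 6, 12, 8, 1, 3, 2, 7, 4, 9, 14, 0, 13, 10, 5]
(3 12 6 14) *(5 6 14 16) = [0, 1, 2, 12, 4, 6, 16, 7, 8, 9, 10, 11, 14, 13, 3, 15, 5] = (3 12 14)(5 6 16)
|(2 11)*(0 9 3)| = |(0 9 3)(2 11)| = 6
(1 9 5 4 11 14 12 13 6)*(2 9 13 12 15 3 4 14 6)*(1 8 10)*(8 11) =(1 13 2 9 5 14 15 3 4 8 10)(6 11) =[0, 13, 9, 4, 8, 14, 11, 7, 10, 5, 1, 6, 12, 2, 15, 3]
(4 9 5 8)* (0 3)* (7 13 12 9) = (0 3)(4 7 13 12 9 5 8) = [3, 1, 2, 0, 7, 8, 6, 13, 4, 5, 10, 11, 9, 12]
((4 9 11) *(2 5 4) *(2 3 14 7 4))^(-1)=(2 5)(3 11 9 4 7 14)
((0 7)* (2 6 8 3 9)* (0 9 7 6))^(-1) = (0 2 9 7 3 8 6)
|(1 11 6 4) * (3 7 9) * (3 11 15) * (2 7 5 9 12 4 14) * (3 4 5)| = |(1 15 4)(2 7 12 5 9 11 6 14)| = 24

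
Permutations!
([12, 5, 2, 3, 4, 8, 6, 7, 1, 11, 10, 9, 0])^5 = (0 12)(1 8 5)(9 11)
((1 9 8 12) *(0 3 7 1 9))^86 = (0 7)(1 3)(8 9 12)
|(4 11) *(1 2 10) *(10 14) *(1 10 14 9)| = |(14)(1 2 9)(4 11)| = 6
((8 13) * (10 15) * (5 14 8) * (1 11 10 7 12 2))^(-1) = (1 2 12 7 15 10 11)(5 13 8 14)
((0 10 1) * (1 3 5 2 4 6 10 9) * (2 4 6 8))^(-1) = ((0 9 1)(2 6 10 3 5 4 8))^(-1) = (0 1 9)(2 8 4 5 3 10 6)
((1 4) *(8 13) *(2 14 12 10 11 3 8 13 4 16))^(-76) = ((1 16 2 14 12 10 11 3 8 4))^(-76) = (1 12 8 2 11)(3 16 10 4 14)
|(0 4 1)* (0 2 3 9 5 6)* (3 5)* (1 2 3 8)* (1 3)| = |(0 4 2 5 6)(3 9 8)| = 15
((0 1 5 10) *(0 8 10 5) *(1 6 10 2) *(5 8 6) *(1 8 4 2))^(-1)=(0 1 8 2 4 5)(6 10)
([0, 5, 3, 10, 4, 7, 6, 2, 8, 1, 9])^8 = [0, 5, 3, 10, 4, 7, 6, 2, 8, 1, 9]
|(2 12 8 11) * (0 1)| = |(0 1)(2 12 8 11)| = 4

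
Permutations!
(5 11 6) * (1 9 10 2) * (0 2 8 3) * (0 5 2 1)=(0 1 9 10 8 3 5 11 6 2)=[1, 9, 0, 5, 4, 11, 2, 7, 3, 10, 8, 6]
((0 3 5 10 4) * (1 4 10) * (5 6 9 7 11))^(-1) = ((0 3 6 9 7 11 5 1 4))^(-1) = (0 4 1 5 11 7 9 6 3)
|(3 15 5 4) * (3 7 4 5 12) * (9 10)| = 6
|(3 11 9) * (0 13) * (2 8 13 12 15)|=6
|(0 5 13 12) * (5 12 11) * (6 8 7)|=|(0 12)(5 13 11)(6 8 7)|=6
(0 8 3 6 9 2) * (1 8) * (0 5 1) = [0, 8, 5, 6, 4, 1, 9, 7, 3, 2] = (1 8 3 6 9 2 5)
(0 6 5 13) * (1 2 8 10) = (0 6 5 13)(1 2 8 10) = [6, 2, 8, 3, 4, 13, 5, 7, 10, 9, 1, 11, 12, 0]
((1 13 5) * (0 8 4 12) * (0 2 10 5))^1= (0 8 4 12 2 10 5 1 13)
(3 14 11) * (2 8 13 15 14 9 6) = (2 8 13 15 14 11 3 9 6) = [0, 1, 8, 9, 4, 5, 2, 7, 13, 6, 10, 3, 12, 15, 11, 14]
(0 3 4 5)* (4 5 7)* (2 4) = [3, 1, 4, 5, 7, 0, 6, 2] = (0 3 5)(2 4 7)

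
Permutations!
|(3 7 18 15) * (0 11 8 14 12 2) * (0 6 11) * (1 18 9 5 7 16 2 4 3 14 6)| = 9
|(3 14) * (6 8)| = |(3 14)(6 8)| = 2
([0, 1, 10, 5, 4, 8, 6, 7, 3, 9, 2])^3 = [0, 1, 10, 3, 4, 5, 6, 7, 8, 9, 2]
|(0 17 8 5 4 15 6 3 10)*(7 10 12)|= |(0 17 8 5 4 15 6 3 12 7 10)|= 11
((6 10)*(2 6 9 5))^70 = ((2 6 10 9 5))^70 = (10)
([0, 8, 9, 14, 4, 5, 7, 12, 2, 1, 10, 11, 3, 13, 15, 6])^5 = (1 8 2 9)(3 12 7 6 15 14)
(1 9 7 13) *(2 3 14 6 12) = (1 9 7 13)(2 3 14 6 12) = [0, 9, 3, 14, 4, 5, 12, 13, 8, 7, 10, 11, 2, 1, 6]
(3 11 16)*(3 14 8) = (3 11 16 14 8) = [0, 1, 2, 11, 4, 5, 6, 7, 3, 9, 10, 16, 12, 13, 8, 15, 14]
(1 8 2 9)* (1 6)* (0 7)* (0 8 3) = (0 7 8 2 9 6 1 3) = [7, 3, 9, 0, 4, 5, 1, 8, 2, 6]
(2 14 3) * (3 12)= (2 14 12 3)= [0, 1, 14, 2, 4, 5, 6, 7, 8, 9, 10, 11, 3, 13, 12]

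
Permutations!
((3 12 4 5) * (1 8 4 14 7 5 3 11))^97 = (1 5 14 3 8 11 7 12 4)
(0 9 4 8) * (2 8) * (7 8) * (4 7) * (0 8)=[9, 1, 4, 3, 2, 5, 6, 0, 8, 7]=(0 9 7)(2 4)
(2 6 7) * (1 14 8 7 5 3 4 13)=[0, 14, 6, 4, 13, 3, 5, 2, 7, 9, 10, 11, 12, 1, 8]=(1 14 8 7 2 6 5 3 4 13)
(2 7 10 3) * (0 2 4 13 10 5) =[2, 1, 7, 4, 13, 0, 6, 5, 8, 9, 3, 11, 12, 10] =(0 2 7 5)(3 4 13 10)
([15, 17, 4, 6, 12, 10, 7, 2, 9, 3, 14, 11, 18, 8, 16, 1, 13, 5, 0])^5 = [10, 16, 15, 12, 1, 8, 18, 0, 2, 4, 9, 11, 17, 7, 3, 14, 6, 13, 5]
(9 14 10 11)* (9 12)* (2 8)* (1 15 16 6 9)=(1 15 16 6 9 14 10 11 12)(2 8)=[0, 15, 8, 3, 4, 5, 9, 7, 2, 14, 11, 12, 1, 13, 10, 16, 6]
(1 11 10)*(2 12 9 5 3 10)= [0, 11, 12, 10, 4, 3, 6, 7, 8, 5, 1, 2, 9]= (1 11 2 12 9 5 3 10)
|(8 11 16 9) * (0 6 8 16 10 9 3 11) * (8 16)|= 8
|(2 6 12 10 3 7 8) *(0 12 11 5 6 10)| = 30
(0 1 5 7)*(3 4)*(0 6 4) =(0 1 5 7 6 4 3) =[1, 5, 2, 0, 3, 7, 4, 6]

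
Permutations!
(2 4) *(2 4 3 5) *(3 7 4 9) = (2 7 4 9 3 5) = [0, 1, 7, 5, 9, 2, 6, 4, 8, 3]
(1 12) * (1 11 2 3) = (1 12 11 2 3) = [0, 12, 3, 1, 4, 5, 6, 7, 8, 9, 10, 2, 11]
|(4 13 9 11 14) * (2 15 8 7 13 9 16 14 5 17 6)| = |(2 15 8 7 13 16 14 4 9 11 5 17 6)| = 13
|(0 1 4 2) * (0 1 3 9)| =|(0 3 9)(1 4 2)| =3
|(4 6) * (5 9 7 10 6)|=6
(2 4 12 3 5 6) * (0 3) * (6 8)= (0 3 5 8 6 2 4 12)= [3, 1, 4, 5, 12, 8, 2, 7, 6, 9, 10, 11, 0]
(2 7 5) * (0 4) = (0 4)(2 7 5) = [4, 1, 7, 3, 0, 2, 6, 5]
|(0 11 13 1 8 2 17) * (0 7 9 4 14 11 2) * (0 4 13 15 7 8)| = |(0 2 17 8 4 14 11 15 7 9 13 1)| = 12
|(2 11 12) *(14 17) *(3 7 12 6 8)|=14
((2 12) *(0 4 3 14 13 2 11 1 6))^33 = (0 14 12 6 3 2 1 4 13 11)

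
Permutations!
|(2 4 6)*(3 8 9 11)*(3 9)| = |(2 4 6)(3 8)(9 11)| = 6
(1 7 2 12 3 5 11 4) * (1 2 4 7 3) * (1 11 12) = [0, 3, 1, 5, 2, 12, 6, 4, 8, 9, 10, 7, 11] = (1 3 5 12 11 7 4 2)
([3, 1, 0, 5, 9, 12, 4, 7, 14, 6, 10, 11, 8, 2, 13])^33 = [3, 1, 0, 5, 4, 12, 6, 7, 14, 9, 10, 11, 8, 2, 13]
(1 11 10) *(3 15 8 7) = (1 11 10)(3 15 8 7) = [0, 11, 2, 15, 4, 5, 6, 3, 7, 9, 1, 10, 12, 13, 14, 8]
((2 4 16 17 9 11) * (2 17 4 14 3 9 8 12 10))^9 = ((2 14 3 9 11 17 8 12 10)(4 16))^9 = (17)(4 16)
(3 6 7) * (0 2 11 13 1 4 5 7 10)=(0 2 11 13 1 4 5 7 3 6 10)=[2, 4, 11, 6, 5, 7, 10, 3, 8, 9, 0, 13, 12, 1]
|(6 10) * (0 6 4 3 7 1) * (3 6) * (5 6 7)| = 8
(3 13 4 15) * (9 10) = [0, 1, 2, 13, 15, 5, 6, 7, 8, 10, 9, 11, 12, 4, 14, 3] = (3 13 4 15)(9 10)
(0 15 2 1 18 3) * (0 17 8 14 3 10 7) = [15, 18, 1, 17, 4, 5, 6, 0, 14, 9, 7, 11, 12, 13, 3, 2, 16, 8, 10] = (0 15 2 1 18 10 7)(3 17 8 14)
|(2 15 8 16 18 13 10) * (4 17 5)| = |(2 15 8 16 18 13 10)(4 17 5)| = 21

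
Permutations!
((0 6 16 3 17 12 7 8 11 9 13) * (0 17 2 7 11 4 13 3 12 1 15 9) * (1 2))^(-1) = (0 11 12 16 6)(1 3 9 15)(2 17 13 4 8 7)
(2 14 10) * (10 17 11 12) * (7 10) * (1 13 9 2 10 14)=(1 13 9 2)(7 14 17 11 12)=[0, 13, 1, 3, 4, 5, 6, 14, 8, 2, 10, 12, 7, 9, 17, 15, 16, 11]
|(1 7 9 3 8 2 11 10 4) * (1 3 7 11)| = 14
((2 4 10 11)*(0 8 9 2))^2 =((0 8 9 2 4 10 11))^2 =(0 9 4 11 8 2 10)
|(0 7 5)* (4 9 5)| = |(0 7 4 9 5)| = 5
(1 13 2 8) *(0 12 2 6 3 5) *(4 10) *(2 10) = (0 12 10 4 2 8 1 13 6 3 5) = [12, 13, 8, 5, 2, 0, 3, 7, 1, 9, 4, 11, 10, 6]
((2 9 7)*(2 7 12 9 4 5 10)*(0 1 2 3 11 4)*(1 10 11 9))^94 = (0 9 2 3 1 10 12)(4 5 11)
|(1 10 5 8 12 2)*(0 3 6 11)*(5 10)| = |(0 3 6 11)(1 5 8 12 2)| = 20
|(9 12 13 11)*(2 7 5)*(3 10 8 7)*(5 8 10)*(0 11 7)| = |(0 11 9 12 13 7 8)(2 3 5)| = 21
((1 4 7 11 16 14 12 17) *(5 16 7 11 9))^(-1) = ((1 4 11 7 9 5 16 14 12 17))^(-1) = (1 17 12 14 16 5 9 7 11 4)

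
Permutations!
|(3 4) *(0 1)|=|(0 1)(3 4)|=2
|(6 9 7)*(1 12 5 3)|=12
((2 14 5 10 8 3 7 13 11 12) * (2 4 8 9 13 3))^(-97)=((2 14 5 10 9 13 11 12 4 8)(3 7))^(-97)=(2 10 11 8 5 13 4 14 9 12)(3 7)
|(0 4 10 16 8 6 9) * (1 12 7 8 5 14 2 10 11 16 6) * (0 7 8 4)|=|(1 12 8)(2 10 6 9 7 4 11 16 5 14)|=30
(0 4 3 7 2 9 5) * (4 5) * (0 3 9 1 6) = (0 5 3 7 2 1 6)(4 9) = [5, 6, 1, 7, 9, 3, 0, 2, 8, 4]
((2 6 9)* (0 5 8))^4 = (0 5 8)(2 6 9)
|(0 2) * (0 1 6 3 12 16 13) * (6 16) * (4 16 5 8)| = |(0 2 1 5 8 4 16 13)(3 12 6)| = 24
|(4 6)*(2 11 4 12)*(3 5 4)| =|(2 11 3 5 4 6 12)| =7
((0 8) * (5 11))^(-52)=(11)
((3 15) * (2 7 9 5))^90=((2 7 9 5)(3 15))^90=(15)(2 9)(5 7)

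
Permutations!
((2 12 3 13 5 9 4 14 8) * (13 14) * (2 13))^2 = ((2 12 3 14 8 13 5 9 4))^2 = (2 3 8 5 4 12 14 13 9)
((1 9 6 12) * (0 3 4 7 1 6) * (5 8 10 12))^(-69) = (0 7)(1 3)(4 9)(5 8 10 12 6)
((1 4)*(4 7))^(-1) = (1 4 7)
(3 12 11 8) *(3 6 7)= (3 12 11 8 6 7)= [0, 1, 2, 12, 4, 5, 7, 3, 6, 9, 10, 8, 11]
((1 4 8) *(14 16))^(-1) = ((1 4 8)(14 16))^(-1) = (1 8 4)(14 16)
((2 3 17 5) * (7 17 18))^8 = ((2 3 18 7 17 5))^8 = (2 18 17)(3 7 5)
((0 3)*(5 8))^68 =(8)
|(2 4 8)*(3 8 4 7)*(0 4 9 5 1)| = 20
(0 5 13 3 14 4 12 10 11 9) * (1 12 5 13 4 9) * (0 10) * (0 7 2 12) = [13, 0, 12, 14, 5, 4, 6, 2, 8, 10, 11, 1, 7, 3, 9] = (0 13 3 14 9 10 11 1)(2 12 7)(4 5)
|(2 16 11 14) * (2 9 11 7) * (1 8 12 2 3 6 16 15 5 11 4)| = 20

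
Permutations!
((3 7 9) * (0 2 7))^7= ((0 2 7 9 3))^7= (0 7 3 2 9)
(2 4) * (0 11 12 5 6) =(0 11 12 5 6)(2 4) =[11, 1, 4, 3, 2, 6, 0, 7, 8, 9, 10, 12, 5]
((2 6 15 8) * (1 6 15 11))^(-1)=((1 6 11)(2 15 8))^(-1)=(1 11 6)(2 8 15)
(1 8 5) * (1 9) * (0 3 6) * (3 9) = (0 9 1 8 5 3 6) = [9, 8, 2, 6, 4, 3, 0, 7, 5, 1]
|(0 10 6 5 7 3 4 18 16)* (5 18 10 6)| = 20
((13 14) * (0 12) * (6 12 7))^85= ((0 7 6 12)(13 14))^85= (0 7 6 12)(13 14)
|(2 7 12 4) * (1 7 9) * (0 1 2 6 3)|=14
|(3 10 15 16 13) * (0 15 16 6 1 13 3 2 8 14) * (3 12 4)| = 40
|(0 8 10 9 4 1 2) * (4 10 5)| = |(0 8 5 4 1 2)(9 10)| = 6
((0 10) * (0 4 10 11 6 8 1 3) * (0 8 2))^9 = ((0 11 6 2)(1 3 8)(4 10))^9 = (0 11 6 2)(4 10)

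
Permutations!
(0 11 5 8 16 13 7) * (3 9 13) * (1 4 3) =[11, 4, 2, 9, 3, 8, 6, 0, 16, 13, 10, 5, 12, 7, 14, 15, 1] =(0 11 5 8 16 1 4 3 9 13 7)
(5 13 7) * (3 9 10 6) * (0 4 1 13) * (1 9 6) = (0 4 9 10 1 13 7 5)(3 6) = [4, 13, 2, 6, 9, 0, 3, 5, 8, 10, 1, 11, 12, 7]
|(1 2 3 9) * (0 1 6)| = 6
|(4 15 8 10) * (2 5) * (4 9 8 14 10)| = 6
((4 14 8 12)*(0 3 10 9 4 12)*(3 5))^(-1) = (0 8 14 4 9 10 3 5)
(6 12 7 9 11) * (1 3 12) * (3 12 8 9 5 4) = (1 12 7 5 4 3 8 9 11 6) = [0, 12, 2, 8, 3, 4, 1, 5, 9, 11, 10, 6, 7]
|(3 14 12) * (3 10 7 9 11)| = 7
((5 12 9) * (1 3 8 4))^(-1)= (1 4 8 3)(5 9 12)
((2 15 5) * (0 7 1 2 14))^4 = ((0 7 1 2 15 5 14))^4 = (0 15 7 5 1 14 2)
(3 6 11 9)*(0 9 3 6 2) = (0 9 6 11 3 2) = [9, 1, 0, 2, 4, 5, 11, 7, 8, 6, 10, 3]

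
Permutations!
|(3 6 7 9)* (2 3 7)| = |(2 3 6)(7 9)| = 6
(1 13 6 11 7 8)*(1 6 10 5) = (1 13 10 5)(6 11 7 8) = [0, 13, 2, 3, 4, 1, 11, 8, 6, 9, 5, 7, 12, 10]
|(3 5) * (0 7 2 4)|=4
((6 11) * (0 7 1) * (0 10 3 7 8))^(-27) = ((0 8)(1 10 3 7)(6 11))^(-27) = (0 8)(1 10 3 7)(6 11)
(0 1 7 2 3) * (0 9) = (0 1 7 2 3 9) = [1, 7, 3, 9, 4, 5, 6, 2, 8, 0]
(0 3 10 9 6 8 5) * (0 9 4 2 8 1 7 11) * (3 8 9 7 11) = (0 8 5 7 3 10 4 2 9 6 1 11) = [8, 11, 9, 10, 2, 7, 1, 3, 5, 6, 4, 0]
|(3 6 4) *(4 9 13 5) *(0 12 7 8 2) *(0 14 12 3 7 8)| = |(0 3 6 9 13 5 4 7)(2 14 12 8)| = 8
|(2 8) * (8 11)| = |(2 11 8)| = 3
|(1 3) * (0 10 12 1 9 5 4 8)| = |(0 10 12 1 3 9 5 4 8)| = 9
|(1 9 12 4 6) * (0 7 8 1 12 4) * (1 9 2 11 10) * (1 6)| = 11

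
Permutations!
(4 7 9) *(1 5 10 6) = (1 5 10 6)(4 7 9) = [0, 5, 2, 3, 7, 10, 1, 9, 8, 4, 6]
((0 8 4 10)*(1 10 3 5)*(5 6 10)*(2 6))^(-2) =(0 6 3 8 10 2 4)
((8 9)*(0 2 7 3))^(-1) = (0 3 7 2)(8 9) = ((0 2 7 3)(8 9))^(-1)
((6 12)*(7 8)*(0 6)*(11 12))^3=((0 6 11 12)(7 8))^3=(0 12 11 6)(7 8)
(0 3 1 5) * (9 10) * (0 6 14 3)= (1 5 6 14 3)(9 10)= [0, 5, 2, 1, 4, 6, 14, 7, 8, 10, 9, 11, 12, 13, 3]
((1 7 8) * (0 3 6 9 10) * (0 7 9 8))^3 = (0 8 10 3 1 7 6 9)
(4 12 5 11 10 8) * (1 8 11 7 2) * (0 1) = (0 1 8 4 12 5 7 2)(10 11) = [1, 8, 0, 3, 12, 7, 6, 2, 4, 9, 11, 10, 5]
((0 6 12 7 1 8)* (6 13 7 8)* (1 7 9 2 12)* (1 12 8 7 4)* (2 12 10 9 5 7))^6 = (0 6)(1 8)(2 4)(5 9)(7 12)(10 13)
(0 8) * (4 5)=(0 8)(4 5)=[8, 1, 2, 3, 5, 4, 6, 7, 0]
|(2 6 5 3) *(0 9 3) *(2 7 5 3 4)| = 8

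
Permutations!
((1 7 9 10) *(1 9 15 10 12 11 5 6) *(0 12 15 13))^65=(0 12 11 5 6 1 7 13)(9 10 15)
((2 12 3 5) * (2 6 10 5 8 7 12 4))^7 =((2 4)(3 8 7 12)(5 6 10))^7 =(2 4)(3 12 7 8)(5 6 10)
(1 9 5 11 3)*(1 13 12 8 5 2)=(1 9 2)(3 13 12 8 5 11)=[0, 9, 1, 13, 4, 11, 6, 7, 5, 2, 10, 3, 8, 12]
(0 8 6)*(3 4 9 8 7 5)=(0 7 5 3 4 9 8 6)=[7, 1, 2, 4, 9, 3, 0, 5, 6, 8]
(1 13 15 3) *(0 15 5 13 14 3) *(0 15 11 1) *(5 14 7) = (15)(0 11 1 7 5 13 14 3) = [11, 7, 2, 0, 4, 13, 6, 5, 8, 9, 10, 1, 12, 14, 3, 15]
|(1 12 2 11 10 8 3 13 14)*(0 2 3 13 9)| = 11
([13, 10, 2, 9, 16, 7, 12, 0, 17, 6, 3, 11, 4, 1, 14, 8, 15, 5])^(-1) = (0 7 5 17 8 15 16 4 12 6 9 3 10 1 13)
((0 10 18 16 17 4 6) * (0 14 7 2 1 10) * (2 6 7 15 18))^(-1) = ((1 10 2)(4 7 6 14 15 18 16 17))^(-1) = (1 2 10)(4 17 16 18 15 14 6 7)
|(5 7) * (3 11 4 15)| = 4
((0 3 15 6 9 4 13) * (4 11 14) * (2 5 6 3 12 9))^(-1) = ((0 12 9 11 14 4 13)(2 5 6)(3 15))^(-1) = (0 13 4 14 11 9 12)(2 6 5)(3 15)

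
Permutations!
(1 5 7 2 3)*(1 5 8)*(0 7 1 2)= (0 7)(1 8 2 3 5)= [7, 8, 3, 5, 4, 1, 6, 0, 2]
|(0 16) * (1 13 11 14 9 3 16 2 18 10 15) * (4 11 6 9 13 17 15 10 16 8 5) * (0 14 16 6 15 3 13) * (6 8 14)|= 16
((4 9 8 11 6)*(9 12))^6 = ((4 12 9 8 11 6))^6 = (12)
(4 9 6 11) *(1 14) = (1 14)(4 9 6 11) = [0, 14, 2, 3, 9, 5, 11, 7, 8, 6, 10, 4, 12, 13, 1]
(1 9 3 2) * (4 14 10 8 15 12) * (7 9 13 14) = [0, 13, 1, 2, 7, 5, 6, 9, 15, 3, 8, 11, 4, 14, 10, 12] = (1 13 14 10 8 15 12 4 7 9 3 2)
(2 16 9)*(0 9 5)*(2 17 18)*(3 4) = (0 9 17 18 2 16 5)(3 4) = [9, 1, 16, 4, 3, 0, 6, 7, 8, 17, 10, 11, 12, 13, 14, 15, 5, 18, 2]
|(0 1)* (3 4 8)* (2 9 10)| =|(0 1)(2 9 10)(3 4 8)| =6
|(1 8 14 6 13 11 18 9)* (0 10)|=|(0 10)(1 8 14 6 13 11 18 9)|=8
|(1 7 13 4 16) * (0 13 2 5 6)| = 9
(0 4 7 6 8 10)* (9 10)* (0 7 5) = [4, 1, 2, 3, 5, 0, 8, 6, 9, 10, 7] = (0 4 5)(6 8 9 10 7)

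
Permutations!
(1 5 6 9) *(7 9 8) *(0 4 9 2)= [4, 5, 0, 3, 9, 6, 8, 2, 7, 1]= (0 4 9 1 5 6 8 7 2)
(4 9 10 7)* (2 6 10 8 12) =(2 6 10 7 4 9 8 12) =[0, 1, 6, 3, 9, 5, 10, 4, 12, 8, 7, 11, 2]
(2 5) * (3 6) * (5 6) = (2 6 3 5) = [0, 1, 6, 5, 4, 2, 3]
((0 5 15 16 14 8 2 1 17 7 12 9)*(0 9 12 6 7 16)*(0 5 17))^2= (0 16 8 1 17 14 2)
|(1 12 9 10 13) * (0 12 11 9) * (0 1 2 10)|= 15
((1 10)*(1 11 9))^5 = ((1 10 11 9))^5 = (1 10 11 9)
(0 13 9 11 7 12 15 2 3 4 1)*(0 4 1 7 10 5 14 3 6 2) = [13, 4, 6, 1, 7, 14, 2, 12, 8, 11, 5, 10, 15, 9, 3, 0] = (0 13 9 11 10 5 14 3 1 4 7 12 15)(2 6)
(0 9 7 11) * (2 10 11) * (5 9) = (0 5 9 7 2 10 11) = [5, 1, 10, 3, 4, 9, 6, 2, 8, 7, 11, 0]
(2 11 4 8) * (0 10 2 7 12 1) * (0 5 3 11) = [10, 5, 0, 11, 8, 3, 6, 12, 7, 9, 2, 4, 1] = (0 10 2)(1 5 3 11 4 8 7 12)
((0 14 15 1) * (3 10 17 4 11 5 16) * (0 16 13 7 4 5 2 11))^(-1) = (0 4 7 13 5 17 10 3 16 1 15 14)(2 11)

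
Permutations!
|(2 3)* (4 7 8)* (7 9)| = |(2 3)(4 9 7 8)| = 4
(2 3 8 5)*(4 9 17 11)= (2 3 8 5)(4 9 17 11)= [0, 1, 3, 8, 9, 2, 6, 7, 5, 17, 10, 4, 12, 13, 14, 15, 16, 11]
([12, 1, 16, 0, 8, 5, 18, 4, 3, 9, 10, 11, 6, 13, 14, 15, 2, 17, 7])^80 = (18)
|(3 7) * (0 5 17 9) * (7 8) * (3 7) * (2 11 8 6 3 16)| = 4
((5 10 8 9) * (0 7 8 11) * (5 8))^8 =(0 10 7 11 5)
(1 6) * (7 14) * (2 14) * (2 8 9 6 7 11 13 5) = (1 7 8 9 6)(2 14 11 13 5) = [0, 7, 14, 3, 4, 2, 1, 8, 9, 6, 10, 13, 12, 5, 11]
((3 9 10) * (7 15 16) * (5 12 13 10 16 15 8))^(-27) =((3 9 16 7 8 5 12 13 10))^(-27) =(16)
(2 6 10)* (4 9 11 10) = (2 6 4 9 11 10) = [0, 1, 6, 3, 9, 5, 4, 7, 8, 11, 2, 10]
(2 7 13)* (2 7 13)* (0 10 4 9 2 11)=(0 10 4 9 2 13 7 11)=[10, 1, 13, 3, 9, 5, 6, 11, 8, 2, 4, 0, 12, 7]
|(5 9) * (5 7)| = 3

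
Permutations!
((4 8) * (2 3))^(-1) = ((2 3)(4 8))^(-1) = (2 3)(4 8)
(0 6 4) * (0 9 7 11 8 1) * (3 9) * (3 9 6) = [3, 0, 2, 6, 9, 5, 4, 11, 1, 7, 10, 8] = (0 3 6 4 9 7 11 8 1)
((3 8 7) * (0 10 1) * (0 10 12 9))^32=(0 9 12)(3 7 8)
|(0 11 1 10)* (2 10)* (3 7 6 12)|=20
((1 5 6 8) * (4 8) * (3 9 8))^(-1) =(1 8 9 3 4 6 5) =((1 5 6 4 3 9 8))^(-1)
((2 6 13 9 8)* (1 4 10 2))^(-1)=(1 8 9 13 6 2 10 4)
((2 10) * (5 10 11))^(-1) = (2 10 5 11)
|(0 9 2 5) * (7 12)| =|(0 9 2 5)(7 12)| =4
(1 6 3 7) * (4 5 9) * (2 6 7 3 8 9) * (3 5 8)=(1 7)(2 6 3 5)(4 8 9)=[0, 7, 6, 5, 8, 2, 3, 1, 9, 4]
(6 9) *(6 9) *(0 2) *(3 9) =(0 2)(3 9) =[2, 1, 0, 9, 4, 5, 6, 7, 8, 3]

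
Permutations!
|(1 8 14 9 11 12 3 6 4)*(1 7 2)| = |(1 8 14 9 11 12 3 6 4 7 2)| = 11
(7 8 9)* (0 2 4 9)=(0 2 4 9 7 8)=[2, 1, 4, 3, 9, 5, 6, 8, 0, 7]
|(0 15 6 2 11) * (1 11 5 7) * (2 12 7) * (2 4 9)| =|(0 15 6 12 7 1 11)(2 5 4 9)| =28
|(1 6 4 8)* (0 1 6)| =|(0 1)(4 8 6)| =6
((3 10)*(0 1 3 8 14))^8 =(0 3 8)(1 10 14)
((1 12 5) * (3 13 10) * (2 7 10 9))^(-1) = ((1 12 5)(2 7 10 3 13 9))^(-1) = (1 5 12)(2 9 13 3 10 7)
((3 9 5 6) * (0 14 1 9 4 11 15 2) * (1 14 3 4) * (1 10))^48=(0 9 11 3 5 15 10 6 2 1 4)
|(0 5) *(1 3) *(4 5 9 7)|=10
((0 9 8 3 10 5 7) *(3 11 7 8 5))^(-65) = (0 9 5 8 11 7)(3 10)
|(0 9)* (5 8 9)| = |(0 5 8 9)| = 4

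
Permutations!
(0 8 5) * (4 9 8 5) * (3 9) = (0 5)(3 9 8 4) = [5, 1, 2, 9, 3, 0, 6, 7, 4, 8]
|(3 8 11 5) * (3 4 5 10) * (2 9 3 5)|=8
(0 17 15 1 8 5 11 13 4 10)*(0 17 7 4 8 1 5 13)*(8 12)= (0 7 4 10 17 15 5 11)(8 13 12)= [7, 1, 2, 3, 10, 11, 6, 4, 13, 9, 17, 0, 8, 12, 14, 5, 16, 15]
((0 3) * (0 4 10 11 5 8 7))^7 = ((0 3 4 10 11 5 8 7))^7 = (0 7 8 5 11 10 4 3)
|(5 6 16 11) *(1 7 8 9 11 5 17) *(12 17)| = |(1 7 8 9 11 12 17)(5 6 16)| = 21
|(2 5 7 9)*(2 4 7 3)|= 3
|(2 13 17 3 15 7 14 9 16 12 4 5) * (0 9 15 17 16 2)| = |(0 9 2 13 16 12 4 5)(3 17)(7 14 15)| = 24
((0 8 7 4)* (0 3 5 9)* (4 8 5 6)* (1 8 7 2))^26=(0 9 5)(1 2 8)(3 4 6)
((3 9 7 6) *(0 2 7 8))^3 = (0 6 8 7 9 2 3)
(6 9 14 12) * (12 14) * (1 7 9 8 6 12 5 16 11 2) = (1 7 9 5 16 11 2)(6 8) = [0, 7, 1, 3, 4, 16, 8, 9, 6, 5, 10, 2, 12, 13, 14, 15, 11]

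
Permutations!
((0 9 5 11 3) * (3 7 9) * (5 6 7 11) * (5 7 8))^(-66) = ((11)(0 3)(5 7 9 6 8))^(-66) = (11)(5 8 6 9 7)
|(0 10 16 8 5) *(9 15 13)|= |(0 10 16 8 5)(9 15 13)|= 15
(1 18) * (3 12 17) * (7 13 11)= (1 18)(3 12 17)(7 13 11)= [0, 18, 2, 12, 4, 5, 6, 13, 8, 9, 10, 7, 17, 11, 14, 15, 16, 3, 1]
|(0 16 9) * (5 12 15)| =|(0 16 9)(5 12 15)| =3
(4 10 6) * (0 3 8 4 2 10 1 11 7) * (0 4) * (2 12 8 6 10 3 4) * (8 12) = (12)(0 4 1 11 7 2 3 6 8) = [4, 11, 3, 6, 1, 5, 8, 2, 0, 9, 10, 7, 12]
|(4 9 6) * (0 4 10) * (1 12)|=|(0 4 9 6 10)(1 12)|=10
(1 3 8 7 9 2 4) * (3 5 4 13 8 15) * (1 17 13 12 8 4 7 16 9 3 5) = (2 12 8 16 9)(3 15 5 7)(4 17 13) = [0, 1, 12, 15, 17, 7, 6, 3, 16, 2, 10, 11, 8, 4, 14, 5, 9, 13]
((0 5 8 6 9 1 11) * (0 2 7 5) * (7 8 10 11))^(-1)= (1 9 6 8 2 11 10 5 7)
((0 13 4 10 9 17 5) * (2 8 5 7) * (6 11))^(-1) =(0 5 8 2 7 17 9 10 4 13)(6 11)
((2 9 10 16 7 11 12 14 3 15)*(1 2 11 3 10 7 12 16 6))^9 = (1 14 11 7)(2 10 16 3)(6 12 15 9)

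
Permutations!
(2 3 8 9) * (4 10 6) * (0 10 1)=[10, 0, 3, 8, 1, 5, 4, 7, 9, 2, 6]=(0 10 6 4 1)(2 3 8 9)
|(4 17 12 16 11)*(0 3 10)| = |(0 3 10)(4 17 12 16 11)| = 15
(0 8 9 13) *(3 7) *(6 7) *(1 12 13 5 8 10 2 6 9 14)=(0 10 2 6 7 3 9 5 8 14 1 12 13)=[10, 12, 6, 9, 4, 8, 7, 3, 14, 5, 2, 11, 13, 0, 1]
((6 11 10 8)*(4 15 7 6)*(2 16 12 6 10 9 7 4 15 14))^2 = ((2 16 12 6 11 9 7 10 8 15 4 14))^2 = (2 12 11 7 8 4)(6 9 10 15 14 16)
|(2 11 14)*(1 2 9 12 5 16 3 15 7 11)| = |(1 2)(3 15 7 11 14 9 12 5 16)| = 18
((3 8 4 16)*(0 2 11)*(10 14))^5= ((0 2 11)(3 8 4 16)(10 14))^5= (0 11 2)(3 8 4 16)(10 14)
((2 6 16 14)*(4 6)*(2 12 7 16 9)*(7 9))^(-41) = (2 9 12 14 16 7 6 4)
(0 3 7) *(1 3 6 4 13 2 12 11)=[6, 3, 12, 7, 13, 5, 4, 0, 8, 9, 10, 1, 11, 2]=(0 6 4 13 2 12 11 1 3 7)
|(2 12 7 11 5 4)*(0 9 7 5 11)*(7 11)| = |(0 9 11 7)(2 12 5 4)| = 4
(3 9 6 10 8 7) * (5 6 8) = (3 9 8 7)(5 6 10) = [0, 1, 2, 9, 4, 6, 10, 3, 7, 8, 5]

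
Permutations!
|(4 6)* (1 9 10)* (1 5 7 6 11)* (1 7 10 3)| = 12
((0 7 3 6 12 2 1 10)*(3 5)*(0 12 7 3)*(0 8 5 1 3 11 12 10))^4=(0 3)(1 2)(6 11)(7 12)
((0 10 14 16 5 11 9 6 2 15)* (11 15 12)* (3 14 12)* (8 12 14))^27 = ((0 10 14 16 5 15)(2 3 8 12 11 9 6))^27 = (0 16)(2 6 9 11 12 8 3)(5 10)(14 15)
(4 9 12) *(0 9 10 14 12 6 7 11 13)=(0 9 6 7 11 13)(4 10 14 12)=[9, 1, 2, 3, 10, 5, 7, 11, 8, 6, 14, 13, 4, 0, 12]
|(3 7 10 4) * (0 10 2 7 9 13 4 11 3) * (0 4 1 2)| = |(0 10 11 3 9 13 1 2 7)| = 9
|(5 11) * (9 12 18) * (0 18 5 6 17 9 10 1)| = |(0 18 10 1)(5 11 6 17 9 12)| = 12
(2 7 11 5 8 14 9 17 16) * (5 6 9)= (2 7 11 6 9 17 16)(5 8 14)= [0, 1, 7, 3, 4, 8, 9, 11, 14, 17, 10, 6, 12, 13, 5, 15, 2, 16]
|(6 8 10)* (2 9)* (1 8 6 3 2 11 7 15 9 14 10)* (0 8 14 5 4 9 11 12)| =33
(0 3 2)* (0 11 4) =[3, 1, 11, 2, 0, 5, 6, 7, 8, 9, 10, 4] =(0 3 2 11 4)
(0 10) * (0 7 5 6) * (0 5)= [10, 1, 2, 3, 4, 6, 5, 0, 8, 9, 7]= (0 10 7)(5 6)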